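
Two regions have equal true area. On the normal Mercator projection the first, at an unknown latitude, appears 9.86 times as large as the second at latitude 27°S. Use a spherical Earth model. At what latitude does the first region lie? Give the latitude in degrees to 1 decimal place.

For equal true areas on Mercator, apparent areas scale as sec²φ, so the ratio is cos²φ₂ / cos²φ₁.
cos²φ₂ / cos²φ₁ = 9.86  ⇒  cos φ₁ = cos 27° / √9.86 = 0.8910/3.140 = 0.2838.
φ₁ = arccos(0.2838) ≈ 73.5°.

73.5°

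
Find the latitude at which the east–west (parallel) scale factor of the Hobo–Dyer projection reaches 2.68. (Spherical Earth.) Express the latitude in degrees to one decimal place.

72.8°

Hobo–Dyer is a cylindrical equal-area projection with standard parallels at ±37.5°. Cylindrical equal-area (φ₀ = 37.5°): h = cos φ / cos 37.5° along meridians, k = cos 37.5° / cos φ along parallels; h·k = 1.
k = cos φ₀ / cos φ = 2.68  ⇒  cos φ = cos 37.5° / 2.68 = 0.2960.
φ = arccos(0.2960) ≈ 72.8°.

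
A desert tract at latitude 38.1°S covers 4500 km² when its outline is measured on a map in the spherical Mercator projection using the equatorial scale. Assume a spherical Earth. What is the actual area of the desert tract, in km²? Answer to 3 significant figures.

For Mercator, h = k = sec φ (a conformal cylindrical projection has a single point scale, 1/cos φ).
Areal scale = k² = sec²φ = 1/cos²(38.1°) = 1/0.7869² = 1.615.
True area = apparent / (areal scale) = 4500 / 1.615 ≈ 2790 km².

2790 km²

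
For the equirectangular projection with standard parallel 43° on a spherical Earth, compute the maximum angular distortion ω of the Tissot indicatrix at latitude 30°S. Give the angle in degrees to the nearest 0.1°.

9.7°

With standard parallel φ₀ = 43°, the equirectangular projection gives x = Rλ cos φ₀, y = Rφ, so h = 1 and k = cos 43° / cos φ.
At 30°: h = 1.000, k = 0.8445; principal scales a = 1.000, b = 0.8445.
sin(ω/2) = (a − b)/(a + b) = 0.1555/1.844 = 0.08431, so ω = 2 arcsin(0.08431) ≈ 9.7°.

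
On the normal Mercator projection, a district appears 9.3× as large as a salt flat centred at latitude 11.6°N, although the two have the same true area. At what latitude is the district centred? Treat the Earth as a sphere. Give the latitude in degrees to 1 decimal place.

On Mercator, (apparent₁)/(apparent₂) = sec²φ₁ / sec²φ₂ when true areas are equal.
cos²φ₂ / cos²φ₁ = 9.3  ⇒  cos φ₁ = cos 11.6° / √9.3 = 0.9796/3.050 = 0.3212.
φ₁ = arccos(0.3212) ≈ 71.3°.

71.3°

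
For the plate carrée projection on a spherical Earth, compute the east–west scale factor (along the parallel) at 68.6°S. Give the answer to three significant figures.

Plate carrée maps x = Rλ, y = Rφ. The meridian scale is h = 1 and the parallel scale is k = 1/cos φ = sec φ.
k = 1/cos 68.6° = 1/0.3649 = 2.741.

2.74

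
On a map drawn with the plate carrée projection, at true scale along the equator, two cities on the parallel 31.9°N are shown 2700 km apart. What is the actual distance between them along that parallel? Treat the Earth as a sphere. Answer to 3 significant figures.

2290 km

Plate carrée maps x = Rλ, y = Rφ. The meridian scale is h = 1 and the parallel scale is k = 1/cos φ = sec φ.
Along the parallel at 31.9°, map distances are exaggerated by k = sec 31.9° = 1.178.
True distance = 2700 / 1.178 = 2700 × cos 31.9° ≈ 2290 km.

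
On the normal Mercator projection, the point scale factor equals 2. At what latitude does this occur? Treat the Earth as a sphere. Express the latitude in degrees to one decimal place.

Mercator scale is k = sec φ = 1/cos φ.
1/cos φ = 2  ⇒  cos φ = 0.5000  ⇒  φ = arccos(0.5000) ≈ 60.0°.

60.0°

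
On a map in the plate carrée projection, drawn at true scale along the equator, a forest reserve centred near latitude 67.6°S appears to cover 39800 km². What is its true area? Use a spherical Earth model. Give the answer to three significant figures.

Plate carrée maps x = Rλ, y = Rφ. The meridian scale is h = 1 and the parallel scale is k = 1/cos φ = sec φ.
Areal scale = h·k = 1 × sec φ; at 67.6°, h = 1.000, k = 2.624, so h·k = 2.624.
True area = apparent / (areal scale) = 39800 / 2.624 ≈ 15200 km².

15200 km²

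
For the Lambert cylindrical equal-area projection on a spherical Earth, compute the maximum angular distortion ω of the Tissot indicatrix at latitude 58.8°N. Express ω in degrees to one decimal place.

70.5°

The Lambert cylindrical equal-area projection is the cylindrical equal-area projection with its standard parallel at the equator (φ₀ = 0). A cylindrical equal-area projection with standard parallel φ₀ has meridian scale h = cos φ / cos φ₀ and parallel scale k = cos φ₀ / cos φ (so areas are preserved, h·k = 1).
At 58.8°: h = 0.5180, k = 1.930; principal scales a = 1.930, b = 0.5180.
sin(ω/2) = (a − b)/(a + b) = 1.412/2.448 = 0.5768, so ω = 2 arcsin(0.5768) ≈ 70.5°.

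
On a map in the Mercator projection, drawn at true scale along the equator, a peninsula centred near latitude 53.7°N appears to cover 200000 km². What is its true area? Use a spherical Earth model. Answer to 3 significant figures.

The Mercator projection is conformal; its linear scale factor is the same in every direction and equals sec φ = 1/cos φ.
Areal scale = k² = sec²φ = 1/cos²(53.7°) = 1/0.5920² = 2.853.
True area = apparent / (areal scale) = 200000 / 2.853 ≈ 70100 km².

70100 km²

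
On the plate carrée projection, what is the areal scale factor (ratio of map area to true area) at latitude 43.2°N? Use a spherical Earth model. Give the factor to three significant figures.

1.37

In the plate carrée (x = Rλ, y = Rφ), meridians are true-scale (h = 1) and parallels are stretched by k = sec φ.
Areal scale = h·k = 1 × sec φ; at 43.2°, h = 1.000, k = 1.372, so h·k = 1.372.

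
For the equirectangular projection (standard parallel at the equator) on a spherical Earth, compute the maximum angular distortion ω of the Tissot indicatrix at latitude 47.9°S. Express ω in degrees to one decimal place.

22.8°

In the plate carrée (x = Rλ, y = Rφ), meridians are true-scale (h = 1) and parallels are stretched by k = sec φ.
At 47.9°: h = 1.000, k = 1.492; principal scales a = 1.492, b = 1.000.
sin(ω/2) = (a − b)/(a + b) = 0.4916/2.492 = 0.1973, so ω = 2 arcsin(0.1973) ≈ 22.8°.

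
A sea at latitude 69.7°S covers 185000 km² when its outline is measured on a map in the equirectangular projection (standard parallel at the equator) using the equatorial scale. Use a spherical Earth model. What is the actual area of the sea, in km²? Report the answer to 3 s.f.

For the equirectangular projection with φ₀ = 0 (plate carrée), h = 1 along meridians and k = sec φ along parallels.
Areal scale = h·k = 1 × sec φ; at 69.7°, h = 1.000, k = 2.882, so h·k = 2.882.
True area = apparent / (areal scale) = 185000 / 2.882 ≈ 64200 km².

64200 km²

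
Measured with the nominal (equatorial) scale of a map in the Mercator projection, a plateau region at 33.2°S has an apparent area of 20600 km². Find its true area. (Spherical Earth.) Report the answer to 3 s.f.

14400 km²

Mercator is conformal, so the point scale is isotropic: h = k = sec φ = 1/cos φ.
Areal scale = k² = sec²φ = 1/cos²(33.2°) = 1/0.8368² = 1.428.
True area = apparent / (areal scale) = 20600 / 1.428 ≈ 14400 km².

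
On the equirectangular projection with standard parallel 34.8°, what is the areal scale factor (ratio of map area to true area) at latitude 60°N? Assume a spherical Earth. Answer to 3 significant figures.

1.64

The equidistant cylindrical projection with φ₀ = 34.8° has h = 1 (meridians true) and k = cos φ₀ / cos φ along parallels.
Areal scale = h·k = 1 × cos φ₀ / cos φ; at 60°, h = 1.000, k = 1.642, so h·k = 1.642.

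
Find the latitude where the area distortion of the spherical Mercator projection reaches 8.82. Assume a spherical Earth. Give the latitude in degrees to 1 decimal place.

70.3°

Mercator areal scale is sec²φ.
sec²φ = 8.82  ⇒  cos²φ = 0.1134  ⇒  cos φ = 0.3367.
φ = arccos(0.3367) ≈ 70.3°.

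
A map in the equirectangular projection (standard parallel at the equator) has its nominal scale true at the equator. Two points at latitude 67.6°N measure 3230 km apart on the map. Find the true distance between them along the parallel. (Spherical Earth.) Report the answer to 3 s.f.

In the plate carrée (x = Rλ, y = Rφ), meridians are true-scale (h = 1) and parallels are stretched by k = sec φ.
Along the parallel at 67.6°, map distances are exaggerated by k = sec 67.6° = 2.624.
True distance = 3230 / 2.624 = 3230 × cos 67.6° ≈ 1230 km.

1230 km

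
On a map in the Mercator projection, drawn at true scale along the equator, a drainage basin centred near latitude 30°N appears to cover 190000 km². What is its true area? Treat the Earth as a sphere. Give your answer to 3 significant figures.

For Mercator, h = k = sec φ (a conformal cylindrical projection has a single point scale, 1/cos φ).
Areal scale = k² = sec²φ = 1/cos²(30°) = 1/0.8660² = 1.333.
True area = apparent / (areal scale) = 190000 / 1.333 ≈ 142000 km².

142000 km²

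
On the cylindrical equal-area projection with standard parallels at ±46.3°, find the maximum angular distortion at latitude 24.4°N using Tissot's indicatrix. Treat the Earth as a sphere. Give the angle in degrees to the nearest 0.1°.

A cylindrical equal-area projection with standard parallel φ₀ has meridian scale h = cos φ / cos φ₀ and parallel scale k = cos φ₀ / cos φ (so areas are preserved, h·k = 1).
At 24.4°: h = 1.318, k = 0.7586; principal scales a = 1.318, b = 0.7586.
sin(ω/2) = (a − b)/(a + b) = 0.5595/2.077 = 0.2694, so ω = 2 arcsin(0.2694) ≈ 31.3°.

31.3°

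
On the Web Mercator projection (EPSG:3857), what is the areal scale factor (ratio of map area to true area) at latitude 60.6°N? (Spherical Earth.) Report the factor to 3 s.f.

4.15

The Mercator projection is conformal; its linear scale factor is the same in every direction and equals sec φ = 1/cos φ.
Areal scale = k² = sec²φ = 1/cos²(60.6°) = 1/0.4909² = 4.150.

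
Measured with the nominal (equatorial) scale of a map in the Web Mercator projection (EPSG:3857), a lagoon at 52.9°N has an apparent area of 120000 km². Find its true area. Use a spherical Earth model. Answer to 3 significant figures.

43700 km²

Mercator is conformal, so the point scale is isotropic: h = k = sec φ = 1/cos φ.
Areal scale = k² = sec²φ = 1/cos²(52.9°) = 1/0.6032² = 2.748.
True area = apparent / (areal scale) = 120000 / 2.748 ≈ 43700 km².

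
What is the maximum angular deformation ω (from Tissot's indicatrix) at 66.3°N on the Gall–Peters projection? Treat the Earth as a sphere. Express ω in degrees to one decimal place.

61.5°

The Gall–Peters projection is cylindrical equal-area with φ₀ = 45°. For cylindrical equal-area with standard parallel φ₀, h = cos φ / cos φ₀ and k = cos φ₀ / cos φ, so h·k = 1.
At 66.3°: h = 0.5684, k = 1.759; principal scales a = 1.759, b = 0.5684.
sin(ω/2) = (a − b)/(a + b) = 1.191/2.328 = 0.5116, so ω = 2 arcsin(0.5116) ≈ 61.5°.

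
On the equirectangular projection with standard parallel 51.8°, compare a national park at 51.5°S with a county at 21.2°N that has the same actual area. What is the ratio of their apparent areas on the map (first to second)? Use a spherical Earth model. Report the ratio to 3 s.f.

1.50

The equidistant cylindrical projection with φ₀ = 51.8° has h = 1 (meridians true) and k = cos φ₀ / cos φ along parallels.
Areal scale at 51.5°: h·k = 1.000 × 0.9934 = 0.9934.
Areal scale at 21.2°: h·k = 1.000 × 0.6633 = 0.6633.
Ratio = 0.9934/0.6633 ≈ 1.50.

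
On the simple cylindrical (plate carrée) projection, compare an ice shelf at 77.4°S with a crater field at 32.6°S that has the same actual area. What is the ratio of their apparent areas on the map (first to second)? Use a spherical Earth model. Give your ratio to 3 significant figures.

3.86

In the plate carrée (x = Rλ, y = Rφ), meridians are true-scale (h = 1) and parallels are stretched by k = sec φ.
Areal scale at 77.4°: h·k = 1.000 × 4.584 = 4.584.
Areal scale at 32.6°: h·k = 1.000 × 1.187 = 1.187.
Ratio = 4.584/1.187 ≈ 3.86.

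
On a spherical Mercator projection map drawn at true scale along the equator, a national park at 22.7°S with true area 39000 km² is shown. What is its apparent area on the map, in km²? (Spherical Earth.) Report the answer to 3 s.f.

Mercator is conformal, so the point scale is isotropic: h = k = sec φ = 1/cos φ.
Areal scale = k² = sec²φ = 1/cos²(22.7°) = 1/0.9225² = 1.175.
Apparent area = 39000 × 1.175 ≈ 45800 km².

45800 km²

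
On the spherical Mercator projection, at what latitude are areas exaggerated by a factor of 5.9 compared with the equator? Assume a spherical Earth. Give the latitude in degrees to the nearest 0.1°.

Mercator areal scale is sec²φ.
sec²φ = 5.9  ⇒  cos²φ = 0.1695  ⇒  cos φ = 0.4117.
φ = arccos(0.4117) ≈ 65.7°.

65.7°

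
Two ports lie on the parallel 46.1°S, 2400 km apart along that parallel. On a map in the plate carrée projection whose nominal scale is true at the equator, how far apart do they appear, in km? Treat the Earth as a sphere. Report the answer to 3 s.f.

3460 km

Plate carrée maps x = Rλ, y = Rφ. The meridian scale is h = 1 and the parallel scale is k = 1/cos φ = sec φ.
Along the parallel, k = sec 46.1° = 1/0.6934 = 1.442.
Map distance = 2400 × 1.442 ≈ 3460 km.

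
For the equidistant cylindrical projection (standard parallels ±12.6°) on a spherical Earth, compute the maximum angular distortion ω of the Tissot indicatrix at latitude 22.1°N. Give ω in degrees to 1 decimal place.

3.0°

With standard parallel φ₀ = 12.6°, the equirectangular projection gives x = Rλ cos φ₀, y = Rφ, so h = 1 and k = cos 12.6° / cos φ.
At 22.1°: h = 1.000, k = 1.053; principal scales a = 1.053, b = 1.000.
sin(ω/2) = (a − b)/(a + b) = 0.05330/2.053 = 0.02596, so ω = 2 arcsin(0.02596) ≈ 3.0°.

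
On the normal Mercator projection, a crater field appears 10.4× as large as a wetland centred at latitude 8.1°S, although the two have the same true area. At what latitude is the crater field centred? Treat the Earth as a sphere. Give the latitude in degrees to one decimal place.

72.1°

On Mercator, (apparent₁)/(apparent₂) = sec²φ₁ / sec²φ₂ when true areas are equal.
cos²φ₂ / cos²φ₁ = 10.4  ⇒  cos φ₁ = cos 8.1° / √10.4 = 0.9900/3.225 = 0.3070.
φ₁ = arccos(0.3070) ≈ 72.1°.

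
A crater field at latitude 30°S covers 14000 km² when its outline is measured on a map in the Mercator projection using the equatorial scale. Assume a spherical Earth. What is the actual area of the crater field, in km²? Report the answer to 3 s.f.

10500 km²

The Mercator projection is conformal; its linear scale factor is the same in every direction and equals sec φ = 1/cos φ.
Areal scale = k² = sec²φ = 1/cos²(30°) = 1/0.8660² = 1.333.
True area = apparent / (areal scale) = 14000 / 1.333 ≈ 10500 km².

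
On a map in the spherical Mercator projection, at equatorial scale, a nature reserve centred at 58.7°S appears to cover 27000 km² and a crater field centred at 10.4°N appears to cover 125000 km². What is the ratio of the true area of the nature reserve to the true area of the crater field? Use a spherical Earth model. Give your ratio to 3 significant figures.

0.0603

On Mercator the areal scale is sec²φ, so true area = apparent × cos²φ.
True area of nature reserve: 27000 × cos²(58.7°) = 27000 × 0.2699 = 7287 km².
True area of crater field: 125000 × cos²(10.4°) = 125000 × 0.9674 = 120900 km².
Ratio = 7287 / 120900 ≈ 0.0603.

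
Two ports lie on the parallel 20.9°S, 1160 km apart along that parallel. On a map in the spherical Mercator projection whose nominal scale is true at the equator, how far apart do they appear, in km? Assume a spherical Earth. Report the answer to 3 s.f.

1240 km

Mercator is conformal, so the point scale is isotropic: h = k = sec φ = 1/cos φ.
Along the parallel, k = sec 20.9° = 1/0.9342 = 1.070.
Map distance = 1160 × 1.070 ≈ 1240 km.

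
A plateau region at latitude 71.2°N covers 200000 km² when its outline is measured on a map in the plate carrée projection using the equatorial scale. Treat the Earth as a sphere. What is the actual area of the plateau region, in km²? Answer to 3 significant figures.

64500 km²

In the plate carrée (x = Rλ, y = Rφ), meridians are true-scale (h = 1) and parallels are stretched by k = sec φ.
Areal scale = h·k = 1 × sec φ; at 71.2°, h = 1.000, k = 3.103, so h·k = 3.103.
True area = apparent / (areal scale) = 200000 / 3.103 ≈ 64500 km².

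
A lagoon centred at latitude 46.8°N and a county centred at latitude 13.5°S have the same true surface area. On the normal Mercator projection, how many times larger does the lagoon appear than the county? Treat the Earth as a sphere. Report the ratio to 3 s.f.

2.02

On Mercator, area is exaggerated by sec²φ = 1/cos²φ.
At 46.8°: sec²(46.8°) = 1/0.6845² = 2.134.
At 13.5°: sec²(13.5°) = 1/0.9724² = 1.058.
Ratio = 2.134/1.058 = cos²(13.5°)/cos²(46.8°) ≈ 2.02.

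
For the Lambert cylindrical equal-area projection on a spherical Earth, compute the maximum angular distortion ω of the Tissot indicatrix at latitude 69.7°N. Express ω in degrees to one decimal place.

103.5°

The Lambert cylindrical equal-area projection is the cylindrical equal-area projection with its standard parallel at the equator (φ₀ = 0). For cylindrical equal-area with standard parallel φ₀, h = cos φ / cos φ₀ and k = cos φ₀ / cos φ, so h·k = 1.
At 69.7°: h = 0.3469, k = 2.882; principal scales a = 2.882, b = 0.3469.
sin(ω/2) = (a − b)/(a + b) = 2.535/3.229 = 0.7851, so ω = 2 arcsin(0.7851) ≈ 103.5°.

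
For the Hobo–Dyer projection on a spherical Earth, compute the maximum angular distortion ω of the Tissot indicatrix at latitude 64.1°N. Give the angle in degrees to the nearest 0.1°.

64.7°

The Hobo–Dyer projection is cylindrical equal-area with φ₀ = 37.5°. A cylindrical equal-area projection with standard parallel φ₀ has meridian scale h = cos φ / cos φ₀ and parallel scale k = cos φ₀ / cos φ (so areas are preserved, h·k = 1).
At 64.1°: h = 0.5506, k = 1.816; principal scales a = 1.816, b = 0.5506.
sin(ω/2) = (a − b)/(a + b) = 1.266/2.367 = 0.5348, so ω = 2 arcsin(0.5348) ≈ 64.7°.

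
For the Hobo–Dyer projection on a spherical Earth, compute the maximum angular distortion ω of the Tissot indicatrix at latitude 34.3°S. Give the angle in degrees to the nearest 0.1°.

Hobo–Dyer is a cylindrical equal-area projection with standard parallels at ±37.5°. For cylindrical equal-area with standard parallel φ₀, h = cos φ / cos φ₀ and k = cos φ₀ / cos φ, so h·k = 1.
At 34.3°: h = 1.041, k = 0.9604; principal scales a = 1.041, b = 0.9604.
sin(ω/2) = (a − b)/(a + b) = 0.08091/2.002 = 0.04042, so ω = 2 arcsin(0.04042) ≈ 4.6°.

4.6°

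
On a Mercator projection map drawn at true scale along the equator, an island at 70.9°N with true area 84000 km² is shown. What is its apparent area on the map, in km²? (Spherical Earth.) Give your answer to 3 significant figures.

785000 km²

For Mercator, h = k = sec φ (a conformal cylindrical projection has a single point scale, 1/cos φ).
Areal scale = k² = sec²φ = 1/cos²(70.9°) = 1/0.3272² = 9.340.
Apparent area = 84000 × 9.340 ≈ 785000 km².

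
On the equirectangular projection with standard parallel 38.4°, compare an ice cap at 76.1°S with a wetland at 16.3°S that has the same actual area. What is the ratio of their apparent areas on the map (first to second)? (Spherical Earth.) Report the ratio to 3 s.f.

In the equirectangular projection with standard parallel φ₀ = 38.4° (x = Rλ cos φ₀, y = Rφ), meridians are true-scale (h = 1) and the parallel scale is k = cos φ₀ / cos φ.
Areal scale at 76.1°: h·k = 1.000 × 3.262 = 3.262.
Areal scale at 16.3°: h·k = 1.000 × 0.8165 = 0.8165.
Ratio = 3.262/0.8165 ≈ 4.00.

4.00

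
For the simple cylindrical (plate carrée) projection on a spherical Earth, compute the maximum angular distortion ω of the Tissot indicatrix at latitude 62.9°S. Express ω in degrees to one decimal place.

43.9°

For the equirectangular projection with φ₀ = 0 (plate carrée), h = 1 along meridians and k = sec φ along parallels.
At 62.9°: h = 1.000, k = 2.195; principal scales a = 2.195, b = 1.000.
sin(ω/2) = (a − b)/(a + b) = 1.195/3.195 = 0.3741, so ω = 2 arcsin(0.3741) ≈ 43.9°.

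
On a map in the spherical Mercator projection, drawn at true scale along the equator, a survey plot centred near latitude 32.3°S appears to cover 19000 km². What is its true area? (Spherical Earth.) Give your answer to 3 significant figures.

The Mercator projection is conformal; its linear scale factor is the same in every direction and equals sec φ = 1/cos φ.
Areal scale = k² = sec²φ = 1/cos²(32.3°) = 1/0.8453² = 1.400.
True area = apparent / (areal scale) = 19000 / 1.400 ≈ 13600 km².

13600 km²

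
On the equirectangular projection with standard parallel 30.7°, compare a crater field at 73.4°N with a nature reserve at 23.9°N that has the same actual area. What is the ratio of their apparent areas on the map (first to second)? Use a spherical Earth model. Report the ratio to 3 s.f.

3.20

With standard parallel φ₀ = 30.7°, the equirectangular projection gives x = Rλ cos φ₀, y = Rφ, so h = 1 and k = cos 30.7° / cos φ.
Areal scale at 73.4°: h·k = 1.000 × 3.010 = 3.010.
Areal scale at 23.9°: h·k = 1.000 × 0.9405 = 0.9405.
Ratio = 3.010/0.9405 ≈ 3.20.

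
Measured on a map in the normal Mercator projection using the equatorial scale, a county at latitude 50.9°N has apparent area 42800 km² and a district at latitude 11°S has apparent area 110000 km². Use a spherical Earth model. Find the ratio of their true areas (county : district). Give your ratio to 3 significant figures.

0.161

On Mercator the areal scale is sec²φ, so true area = apparent × cos²φ.
True area of county: 42800 × cos²(50.9°) = 42800 × 0.3978 = 17020 km².
True area of district: 110000 × cos²(11°) = 110000 × 0.9636 = 106000 km².
Ratio = 17020 / 106000 ≈ 0.161.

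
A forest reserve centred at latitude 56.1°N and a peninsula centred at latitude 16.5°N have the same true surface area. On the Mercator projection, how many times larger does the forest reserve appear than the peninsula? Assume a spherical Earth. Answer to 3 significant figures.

2.96

On Mercator, area is exaggerated by sec²φ = 1/cos²φ.
At 56.1°: sec²(56.1°) = 1/0.5577² = 3.215.
At 16.5°: sec²(16.5°) = 1/0.9588² = 1.088.
Ratio = 3.215/1.088 = cos²(16.5°)/cos²(56.1°) ≈ 2.96.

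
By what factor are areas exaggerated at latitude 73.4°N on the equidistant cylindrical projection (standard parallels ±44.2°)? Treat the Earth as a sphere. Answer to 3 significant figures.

With standard parallel φ₀ = 44.2°, the equirectangular projection gives x = Rλ cos φ₀, y = Rφ, so h = 1 and k = cos 44.2° / cos φ.
Areal scale = h·k = 1 × cos φ₀ / cos φ; at 73.4°, h = 1.000, k = 2.509, so h·k = 2.509.

2.51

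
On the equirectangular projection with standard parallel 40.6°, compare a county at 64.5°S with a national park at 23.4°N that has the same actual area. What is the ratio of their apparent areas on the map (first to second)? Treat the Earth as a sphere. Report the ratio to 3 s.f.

2.13

In the equirectangular projection with standard parallel φ₀ = 40.6° (x = Rλ cos φ₀, y = Rφ), meridians are true-scale (h = 1) and the parallel scale is k = cos φ₀ / cos φ.
Areal scale at 64.5°: h·k = 1.000 × 1.764 = 1.764.
Areal scale at 23.4°: h·k = 1.000 × 0.8273 = 0.8273.
Ratio = 1.764/0.8273 ≈ 2.13.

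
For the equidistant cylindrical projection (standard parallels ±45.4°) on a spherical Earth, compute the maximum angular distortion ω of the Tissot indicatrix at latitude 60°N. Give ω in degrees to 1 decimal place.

In the equirectangular projection with standard parallel φ₀ = 45.4° (x = Rλ cos φ₀, y = Rφ), meridians are true-scale (h = 1) and the parallel scale is k = cos φ₀ / cos φ.
At 60°: h = 1.000, k = 1.404; principal scales a = 1.404, b = 1.000.
sin(ω/2) = (a − b)/(a + b) = 0.4043/2.404 = 0.1682, so ω = 2 arcsin(0.1682) ≈ 19.4°.

19.4°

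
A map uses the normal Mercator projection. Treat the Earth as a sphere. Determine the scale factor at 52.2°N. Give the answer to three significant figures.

1.63

For Mercator, h = k = sec φ (a conformal cylindrical projection has a single point scale, 1/cos φ).
k = 1/cos 52.2° = 1/0.6129 = 1.632.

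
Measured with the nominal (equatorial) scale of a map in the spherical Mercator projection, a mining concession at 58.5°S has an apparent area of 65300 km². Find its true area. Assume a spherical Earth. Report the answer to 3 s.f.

17800 km²

The Mercator projection is conformal; its linear scale factor is the same in every direction and equals sec φ = 1/cos φ.
Areal scale = k² = sec²φ = 1/cos²(58.5°) = 1/0.5225² = 3.663.
True area = apparent / (areal scale) = 65300 / 3.663 ≈ 17800 km².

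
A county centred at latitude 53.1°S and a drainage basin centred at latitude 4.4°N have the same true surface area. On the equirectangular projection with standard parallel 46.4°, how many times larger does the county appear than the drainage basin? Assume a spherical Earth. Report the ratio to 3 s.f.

1.66

With standard parallel φ₀ = 46.4°, the equirectangular projection gives x = Rλ cos φ₀, y = Rφ, so h = 1 and k = cos 46.4° / cos φ.
Areal scale at 53.1°: h·k = 1.000 × 1.149 = 1.149.
Areal scale at 4.4°: h·k = 1.000 × 0.6917 = 0.6917.
Ratio = 1.149/0.6917 ≈ 1.66.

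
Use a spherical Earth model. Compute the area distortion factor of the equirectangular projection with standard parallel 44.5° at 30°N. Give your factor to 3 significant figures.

In the equirectangular projection with standard parallel φ₀ = 44.5° (x = Rλ cos φ₀, y = Rφ), meridians are true-scale (h = 1) and the parallel scale is k = cos φ₀ / cos φ.
Areal scale = h·k = 1 × cos φ₀ / cos φ; at 30°, h = 1.000, k = 0.8236, so h·k = 0.8236.

0.824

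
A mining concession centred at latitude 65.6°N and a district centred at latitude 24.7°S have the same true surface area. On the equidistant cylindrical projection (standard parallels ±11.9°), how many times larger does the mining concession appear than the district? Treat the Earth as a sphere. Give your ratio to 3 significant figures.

The equidistant cylindrical projection with φ₀ = 11.9° has h = 1 (meridians true) and k = cos φ₀ / cos φ along parallels.
Areal scale at 65.6°: h·k = 1.000 × 2.369 = 2.369.
Areal scale at 24.7°: h·k = 1.000 × 1.077 = 1.077.
Ratio = 2.369/1.077 ≈ 2.20.

2.20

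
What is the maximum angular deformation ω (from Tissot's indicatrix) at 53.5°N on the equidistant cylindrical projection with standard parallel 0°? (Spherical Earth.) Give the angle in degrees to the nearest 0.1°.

29.4°

For the equirectangular projection with φ₀ = 0 (plate carrée), h = 1 along meridians and k = sec φ along parallels.
At 53.5°: h = 1.000, k = 1.681; principal scales a = 1.681, b = 1.000.
sin(ω/2) = (a − b)/(a + b) = 0.6812/2.681 = 0.2541, so ω = 2 arcsin(0.2541) ≈ 29.4°.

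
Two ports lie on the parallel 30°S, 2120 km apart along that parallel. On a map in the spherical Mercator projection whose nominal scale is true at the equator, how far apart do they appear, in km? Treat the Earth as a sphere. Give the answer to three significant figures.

For Mercator, h = k = sec φ (a conformal cylindrical projection has a single point scale, 1/cos φ).
Along the parallel, k = sec 30° = 1/0.8660 = 1.155.
Map distance = 2120 × 1.155 ≈ 2450 km.

2450 km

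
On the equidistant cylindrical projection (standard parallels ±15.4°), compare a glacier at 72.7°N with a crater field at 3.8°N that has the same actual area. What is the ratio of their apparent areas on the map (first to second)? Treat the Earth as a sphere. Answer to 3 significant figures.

3.36

In the equirectangular projection with standard parallel φ₀ = 15.4° (x = Rλ cos φ₀, y = Rφ), meridians are true-scale (h = 1) and the parallel scale is k = cos φ₀ / cos φ.
Areal scale at 72.7°: h·k = 1.000 × 3.242 = 3.242.
Areal scale at 3.8°: h·k = 1.000 × 0.9662 = 0.9662.
Ratio = 3.242/0.9662 ≈ 3.36.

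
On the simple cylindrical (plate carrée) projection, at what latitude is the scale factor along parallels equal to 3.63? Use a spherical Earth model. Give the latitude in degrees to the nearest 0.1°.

74.0°

Plate carrée: h = 1, k = sec φ along parallels.
sec φ = 3.63  ⇒  cos φ = 0.2755  ⇒  φ ≈ 74.0°.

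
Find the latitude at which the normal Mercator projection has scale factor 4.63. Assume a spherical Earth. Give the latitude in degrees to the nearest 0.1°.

Mercator scale is k = sec φ = 1/cos φ.
1/cos φ = 4.63  ⇒  cos φ = 0.2160  ⇒  φ = arccos(0.2160) ≈ 77.5°.

77.5°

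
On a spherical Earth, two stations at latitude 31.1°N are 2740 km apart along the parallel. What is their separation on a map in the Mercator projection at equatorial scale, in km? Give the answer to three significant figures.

3200 km

For Mercator, h = k = sec φ (a conformal cylindrical projection has a single point scale, 1/cos φ).
Along the parallel, k = sec 31.1° = 1/0.8563 = 1.168.
Map distance = 2740 × 1.168 ≈ 3200 km.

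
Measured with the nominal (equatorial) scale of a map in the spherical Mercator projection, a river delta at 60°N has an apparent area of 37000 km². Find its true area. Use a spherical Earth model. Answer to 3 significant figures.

9250 km²

Mercator is conformal, so the point scale is isotropic: h = k = sec φ = 1/cos φ.
Areal scale = k² = sec²φ = 1/cos²(60°) = 1/0.5000² = 4.000.
True area = apparent / (areal scale) = 37000 / 4.000 ≈ 9250 km².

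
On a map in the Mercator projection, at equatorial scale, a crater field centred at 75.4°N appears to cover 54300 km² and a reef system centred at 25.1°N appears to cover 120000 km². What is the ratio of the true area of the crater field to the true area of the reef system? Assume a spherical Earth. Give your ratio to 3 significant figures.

Mercator's areal exaggeration is sec²φ; hence true area = (apparent area) · cos²φ.
True area of crater field: 54300 × cos²(75.4°) = 54300 × 0.06354 = 3450 km².
True area of reef system: 120000 × cos²(25.1°) = 120000 × 0.8201 = 98410 km².
Ratio = 3450 / 98410 ≈ 0.0351.

0.0351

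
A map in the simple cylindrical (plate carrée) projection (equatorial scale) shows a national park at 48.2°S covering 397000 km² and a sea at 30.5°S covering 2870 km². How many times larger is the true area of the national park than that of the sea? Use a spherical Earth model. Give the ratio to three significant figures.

107

On the plate carrée, areal scale = h·k = 1 × sec φ, so true area = apparent × cos φ.
True area of national park: 397000 × cos(48.2°) = 397000 × 0.6665 = 264600 km².
True area of sea: 2870 × cos(30.5°) = 2870 × 0.8616 = 2473 km².
Ratio = 264600 / 2473 ≈ 107.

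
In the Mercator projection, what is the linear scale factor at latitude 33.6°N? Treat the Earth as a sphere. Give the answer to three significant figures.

For Mercator, h = k = sec φ (a conformal cylindrical projection has a single point scale, 1/cos φ).
k = 1/cos 33.6° = 1/0.8329 = 1.201.

1.20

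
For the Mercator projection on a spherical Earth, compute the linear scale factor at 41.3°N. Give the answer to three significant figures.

Mercator is conformal, so the point scale is isotropic: h = k = sec φ = 1/cos φ.
k = 1/cos 41.3° = 1/0.7513 = 1.331.

1.33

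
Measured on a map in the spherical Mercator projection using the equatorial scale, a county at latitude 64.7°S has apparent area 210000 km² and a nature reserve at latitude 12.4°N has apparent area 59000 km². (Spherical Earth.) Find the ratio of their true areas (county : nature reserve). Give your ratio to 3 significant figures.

0.681

Since Mercator area scale is 1/cos²φ, the true area equals the apparent area multiplied by cos²φ.
True area of county: 210000 × cos²(64.7°) = 210000 × 0.1826 = 38350 km².
True area of nature reserve: 59000 × cos²(12.4°) = 59000 × 0.9539 = 56280 km².
Ratio = 38350 / 56280 ≈ 0.681.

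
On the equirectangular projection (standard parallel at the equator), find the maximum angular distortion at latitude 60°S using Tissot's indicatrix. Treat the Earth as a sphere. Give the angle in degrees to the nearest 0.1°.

38.9°

For the equirectangular projection with φ₀ = 0 (plate carrée), h = 1 along meridians and k = sec φ along parallels.
At 60°: h = 1.000, k = 2.000; principal scales a = 2.000, b = 1.000.
sin(ω/2) = (a − b)/(a + b) = 1.0000/3.000 = 0.3333, so ω = 2 arcsin(0.3333) ≈ 38.9°.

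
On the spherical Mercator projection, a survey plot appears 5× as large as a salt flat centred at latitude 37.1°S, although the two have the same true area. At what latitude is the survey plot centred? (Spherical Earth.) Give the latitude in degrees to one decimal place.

On Mercator, (apparent₁)/(apparent₂) = sec²φ₁ / sec²φ₂ when true areas are equal.
cos²φ₂ / cos²φ₁ = 5  ⇒  cos φ₁ = cos 37.1° / √5 = 0.7976/2.236 = 0.3567.
φ₁ = arccos(0.3567) ≈ 69.1°.

69.1°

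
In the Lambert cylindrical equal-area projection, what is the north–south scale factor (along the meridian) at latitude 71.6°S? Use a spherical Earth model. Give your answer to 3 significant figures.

The Lambert cylindrical equal-area projection is the cylindrical equal-area projection with its standard parallel at the equator (φ₀ = 0). A cylindrical equal-area projection with standard parallel φ₀ has meridian scale h = cos φ / cos φ₀ and parallel scale k = cos φ₀ / cos φ (so areas are preserved, h·k = 1).
h = cos 71.6° / cos 0° = 0.3156/1.000 = 0.3156.

0.316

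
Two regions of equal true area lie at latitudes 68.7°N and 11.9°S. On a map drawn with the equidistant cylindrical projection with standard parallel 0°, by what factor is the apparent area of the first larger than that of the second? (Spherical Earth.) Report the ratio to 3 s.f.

2.69

For the equirectangular projection with φ₀ = 0 (plate carrée), h = 1 along meridians and k = sec φ along parallels.
Areal scale at 68.7°: h·k = 1.000 × 2.753 = 2.753.
Areal scale at 11.9°: h·k = 1.000 × 1.022 = 1.022.
Ratio = 2.753/1.022 ≈ 2.69.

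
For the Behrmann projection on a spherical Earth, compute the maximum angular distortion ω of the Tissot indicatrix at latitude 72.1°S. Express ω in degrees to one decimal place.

101.8°

The Behrmann projection is cylindrical equal-area with φ₀ = 30°. Cylindrical equal-area (φ₀ = 30°): h = cos φ / cos 30° along meridians, k = cos 30° / cos φ along parallels; h·k = 1.
At 72.1°: h = 0.3549, k = 2.818; principal scales a = 2.818, b = 0.3549.
sin(ω/2) = (a − b)/(a + b) = 2.463/3.173 = 0.7763, so ω = 2 arcsin(0.7763) ≈ 101.8°.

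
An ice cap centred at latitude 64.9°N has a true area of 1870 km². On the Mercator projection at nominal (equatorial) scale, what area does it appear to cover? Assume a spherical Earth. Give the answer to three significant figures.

For Mercator, h = k = sec φ (a conformal cylindrical projection has a single point scale, 1/cos φ).
Areal scale = k² = sec²φ = 1/cos²(64.9°) = 1/0.4242² = 5.557.
Apparent area = 1870 × 5.557 ≈ 10400 km².

10400 km²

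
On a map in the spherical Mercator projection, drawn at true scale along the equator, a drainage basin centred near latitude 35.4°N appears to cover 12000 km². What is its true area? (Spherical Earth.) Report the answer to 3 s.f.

The Mercator projection is conformal; its linear scale factor is the same in every direction and equals sec φ = 1/cos φ.
Areal scale = k² = sec²φ = 1/cos²(35.4°) = 1/0.8151² = 1.505.
True area = apparent / (areal scale) = 12000 / 1.505 ≈ 7970 km².

7970 km²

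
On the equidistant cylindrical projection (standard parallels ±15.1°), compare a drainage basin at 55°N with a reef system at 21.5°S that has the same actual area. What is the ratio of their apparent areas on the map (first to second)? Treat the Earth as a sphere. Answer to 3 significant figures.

1.62

In the equirectangular projection with standard parallel φ₀ = 15.1° (x = Rλ cos φ₀, y = Rφ), meridians are true-scale (h = 1) and the parallel scale is k = cos φ₀ / cos φ.
Areal scale at 55°: h·k = 1.000 × 1.683 = 1.683.
Areal scale at 21.5°: h·k = 1.000 × 1.038 = 1.038.
Ratio = 1.683/1.038 ≈ 1.62.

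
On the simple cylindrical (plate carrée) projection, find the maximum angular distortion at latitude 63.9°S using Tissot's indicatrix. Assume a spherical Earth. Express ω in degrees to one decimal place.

45.8°

Plate carrée maps x = Rλ, y = Rφ. The meridian scale is h = 1 and the parallel scale is k = 1/cos φ = sec φ.
At 63.9°: h = 1.000, k = 2.273; principal scales a = 2.273, b = 1.000.
sin(ω/2) = (a − b)/(a + b) = 1.273/3.273 = 0.3889, so ω = 2 arcsin(0.3889) ≈ 45.8°.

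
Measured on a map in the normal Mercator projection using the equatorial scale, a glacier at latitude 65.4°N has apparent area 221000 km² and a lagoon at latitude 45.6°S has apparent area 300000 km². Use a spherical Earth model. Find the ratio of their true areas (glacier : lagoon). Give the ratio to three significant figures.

0.261

Mercator's areal exaggeration is sec²φ; hence true area = (apparent area) · cos²φ.
True area of glacier: 221000 × cos²(65.4°) = 221000 × 0.1733 = 38300 km².
True area of lagoon: 300000 × cos²(45.6°) = 300000 × 0.4895 = 146900 km².
Ratio = 38300 / 146900 ≈ 0.261.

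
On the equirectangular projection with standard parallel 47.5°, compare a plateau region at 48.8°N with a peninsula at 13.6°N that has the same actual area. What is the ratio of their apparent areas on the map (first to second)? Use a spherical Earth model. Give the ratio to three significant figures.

1.48

In the equirectangular projection with standard parallel φ₀ = 47.5° (x = Rλ cos φ₀, y = Rφ), meridians are true-scale (h = 1) and the parallel scale is k = cos φ₀ / cos φ.
Areal scale at 48.8°: h·k = 1.000 × 1.026 = 1.026.
Areal scale at 13.6°: h·k = 1.000 × 0.6951 = 0.6951.
Ratio = 1.026/0.6951 ≈ 1.48.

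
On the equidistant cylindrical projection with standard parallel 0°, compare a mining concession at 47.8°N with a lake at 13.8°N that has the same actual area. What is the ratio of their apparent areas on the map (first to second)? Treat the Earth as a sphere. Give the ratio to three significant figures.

Plate carrée maps x = Rλ, y = Rφ. The meridian scale is h = 1 and the parallel scale is k = 1/cos φ = sec φ.
Areal scale at 47.8°: h·k = 1.000 × 1.489 = 1.489.
Areal scale at 13.8°: h·k = 1.000 × 1.030 = 1.030.
Ratio = 1.489/1.030 ≈ 1.45.

1.45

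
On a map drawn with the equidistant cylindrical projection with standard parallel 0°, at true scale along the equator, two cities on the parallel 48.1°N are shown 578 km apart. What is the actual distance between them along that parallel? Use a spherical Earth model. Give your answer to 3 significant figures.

For the equirectangular projection with φ₀ = 0 (plate carrée), h = 1 along meridians and k = sec φ along parallels.
Along the parallel at 48.1°, map distances are exaggerated by k = sec 48.1° = 1.497.
True distance = 578 / 1.497 = 578 × cos 48.1° ≈ 386 km.

386 km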